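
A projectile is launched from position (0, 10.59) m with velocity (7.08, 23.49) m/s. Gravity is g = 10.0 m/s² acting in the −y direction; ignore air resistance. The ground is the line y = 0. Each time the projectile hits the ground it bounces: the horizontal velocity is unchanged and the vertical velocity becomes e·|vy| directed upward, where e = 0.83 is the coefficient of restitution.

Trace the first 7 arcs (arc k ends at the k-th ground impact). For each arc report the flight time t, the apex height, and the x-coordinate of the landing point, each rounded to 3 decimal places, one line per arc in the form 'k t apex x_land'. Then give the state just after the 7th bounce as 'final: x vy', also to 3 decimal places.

Arc 1: start y=10.590, vy=23.490 → t=5.112, apex=38.179, x_land=36.195, impact vy=-27.633
  bounce: vy ← 0.83·27.633 = 22.935
Arc 2: start y=0.000, vy=22.935 → t=4.587, apex=26.302, x_land=68.672, impact vy=-22.935
  bounce: vy ← 0.83·22.935 = 19.036
Arc 3: start y=0.000, vy=19.036 → t=3.807, apex=18.119, x_land=95.627, impact vy=-19.036
  bounce: vy ← 0.83·19.036 = 15.800
Arc 4: start y=0.000, vy=15.800 → t=3.160, apex=12.482, x_land=118.000, impact vy=-15.800
  bounce: vy ← 0.83·15.800 = 13.114
Arc 5: start y=0.000, vy=13.114 → t=2.623, apex=8.599, x_land=136.570, impact vy=-13.114
  bounce: vy ← 0.83·13.114 = 10.885
Arc 6: start y=0.000, vy=10.885 → t=2.177, apex=5.924, x_land=151.982, impact vy=-10.885
  bounce: vy ← 0.83·10.885 = 9.034
Arc 7: start y=0.000, vy=9.034 → t=1.807, apex=4.081, x_land=164.775, impact vy=-9.034
  bounce: vy ← 0.83·9.034 = 7.498

1 5.112 38.179 36.195
2 4.587 26.302 68.672
3 3.807 18.119 95.627
4 3.160 12.482 118.000
5 2.623 8.599 136.570
6 2.177 5.924 151.982
7 1.807 4.081 164.775
final: 164.775 7.498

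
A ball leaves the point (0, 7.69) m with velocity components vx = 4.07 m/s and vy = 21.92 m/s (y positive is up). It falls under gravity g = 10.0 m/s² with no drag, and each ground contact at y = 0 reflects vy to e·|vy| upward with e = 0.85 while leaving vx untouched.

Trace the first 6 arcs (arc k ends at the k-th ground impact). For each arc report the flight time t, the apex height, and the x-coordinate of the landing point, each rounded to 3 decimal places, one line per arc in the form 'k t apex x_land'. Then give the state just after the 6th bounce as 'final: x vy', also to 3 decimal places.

1 4.711 31.714 19.172
2 4.281 22.914 36.597
3 3.639 16.555 51.409
4 3.093 11.961 63.999
5 2.629 8.642 74.700
6 2.235 6.244 83.797
final: 83.797 9.499

Arc 1: start y=7.690, vy=21.920 → t=4.711, apex=31.714, x_land=19.172, impact vy=-25.185
  bounce: vy ← 0.85·25.185 = 21.407
Arc 2: start y=0.000, vy=21.407 → t=4.281, apex=22.914, x_land=36.597, impact vy=-21.407
  bounce: vy ← 0.85·21.407 = 18.196
Arc 3: start y=0.000, vy=18.196 → t=3.639, apex=16.555, x_land=51.409, impact vy=-18.196
  bounce: vy ← 0.85·18.196 = 15.467
Arc 4: start y=0.000, vy=15.467 → t=3.093, apex=11.961, x_land=63.999, impact vy=-15.467
  bounce: vy ← 0.85·15.467 = 13.147
Arc 5: start y=0.000, vy=13.147 → t=2.629, apex=8.642, x_land=74.700, impact vy=-13.147
  bounce: vy ← 0.85·13.147 = 11.175
Arc 6: start y=0.000, vy=11.175 → t=2.235, apex=6.244, x_land=83.797, impact vy=-11.175
  bounce: vy ← 0.85·11.175 = 9.499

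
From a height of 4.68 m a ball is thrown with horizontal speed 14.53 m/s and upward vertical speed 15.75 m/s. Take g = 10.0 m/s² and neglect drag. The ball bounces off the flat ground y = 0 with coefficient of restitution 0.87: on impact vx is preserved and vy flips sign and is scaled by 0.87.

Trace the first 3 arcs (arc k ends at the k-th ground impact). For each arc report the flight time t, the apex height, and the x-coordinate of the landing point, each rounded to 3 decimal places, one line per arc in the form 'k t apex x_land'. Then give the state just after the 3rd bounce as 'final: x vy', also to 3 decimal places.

1 3.423 17.083 49.742
2 3.216 12.930 96.474
3 2.798 9.787 137.131
final: 137.131 12.172

Arc 1: start y=4.680, vy=15.750 → t=3.423, apex=17.083, x_land=49.742, impact vy=-18.484
  bounce: vy ← 0.87·18.484 = 16.081
Arc 2: start y=0.000, vy=16.081 → t=3.216, apex=12.930, x_land=96.474, impact vy=-16.081
  bounce: vy ← 0.87·16.081 = 13.991
Arc 3: start y=0.000, vy=13.991 → t=2.798, apex=9.787, x_land=137.131, impact vy=-13.991
  bounce: vy ← 0.87·13.991 = 12.172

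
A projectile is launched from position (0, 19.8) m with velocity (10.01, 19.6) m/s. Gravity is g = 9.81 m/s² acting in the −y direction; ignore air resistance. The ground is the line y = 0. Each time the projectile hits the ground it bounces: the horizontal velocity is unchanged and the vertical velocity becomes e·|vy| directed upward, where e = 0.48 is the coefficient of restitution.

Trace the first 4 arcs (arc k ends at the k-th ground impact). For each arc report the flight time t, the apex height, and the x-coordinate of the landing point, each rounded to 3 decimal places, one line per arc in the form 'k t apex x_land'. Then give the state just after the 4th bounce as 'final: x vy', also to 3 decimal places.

Arc 1: start y=19.800, vy=19.600 → t=4.831, apex=39.380, x_land=48.363, impact vy=-27.796
  bounce: vy ← 0.48·27.796 = 13.342
Arc 2: start y=0.000, vy=13.342 → t=2.720, apex=9.073, x_land=75.591, impact vy=-13.342
  bounce: vy ← 0.48·13.342 = 6.404
Arc 3: start y=0.000, vy=6.404 → t=1.306, apex=2.090, x_land=88.661, impact vy=-6.404
  bounce: vy ← 0.48·6.404 = 3.074
Arc 4: start y=0.000, vy=3.074 → t=0.627, apex=0.482, x_land=94.934, impact vy=-3.074
  bounce: vy ← 0.48·3.074 = 1.476

1 4.831 39.380 48.363
2 2.720 9.073 75.591
3 1.306 2.090 88.661
4 0.627 0.482 94.934
final: 94.934 1.476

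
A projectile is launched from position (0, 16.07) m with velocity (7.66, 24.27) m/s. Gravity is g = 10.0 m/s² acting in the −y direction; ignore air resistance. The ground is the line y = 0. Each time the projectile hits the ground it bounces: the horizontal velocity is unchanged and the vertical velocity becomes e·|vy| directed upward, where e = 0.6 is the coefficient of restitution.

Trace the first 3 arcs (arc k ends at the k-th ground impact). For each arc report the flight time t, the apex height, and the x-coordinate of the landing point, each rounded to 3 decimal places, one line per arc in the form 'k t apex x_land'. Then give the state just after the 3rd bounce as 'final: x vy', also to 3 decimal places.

Arc 1: start y=16.070, vy=24.270 → t=5.444, apex=45.522, x_land=41.704, impact vy=-30.173
  bounce: vy ← 0.6·30.173 = 18.104
Arc 2: start y=0.000, vy=18.104 → t=3.621, apex=16.388, x_land=69.439, impact vy=-18.104
  bounce: vy ← 0.6·18.104 = 10.862
Arc 3: start y=0.000, vy=10.862 → t=2.172, apex=5.900, x_land=86.080, impact vy=-10.862
  bounce: vy ← 0.6·10.862 = 6.517

1 5.444 45.522 41.704
2 3.621 16.388 69.439
3 2.172 5.900 86.080
final: 86.080 6.517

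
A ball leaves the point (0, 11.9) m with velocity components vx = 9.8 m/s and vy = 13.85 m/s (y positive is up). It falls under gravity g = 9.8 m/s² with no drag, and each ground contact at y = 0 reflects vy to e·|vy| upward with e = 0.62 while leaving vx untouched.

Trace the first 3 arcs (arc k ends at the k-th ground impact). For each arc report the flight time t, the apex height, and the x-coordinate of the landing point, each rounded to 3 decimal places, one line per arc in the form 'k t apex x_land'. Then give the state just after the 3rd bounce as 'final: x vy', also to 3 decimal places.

1 3.517 21.687 34.467
2 2.609 8.336 60.032
3 1.617 3.205 75.883
final: 75.883 4.914

Arc 1: start y=11.900, vy=13.850 → t=3.517, apex=21.687, x_land=34.467, impact vy=-20.617
  bounce: vy ← 0.62·20.617 = 12.783
Arc 2: start y=0.000, vy=12.783 → t=2.609, apex=8.336, x_land=60.032, impact vy=-12.783
  bounce: vy ← 0.62·12.783 = 7.925
Arc 3: start y=0.000, vy=7.925 → t=1.617, apex=3.205, x_land=75.883, impact vy=-7.925
  bounce: vy ← 0.62·7.925 = 4.914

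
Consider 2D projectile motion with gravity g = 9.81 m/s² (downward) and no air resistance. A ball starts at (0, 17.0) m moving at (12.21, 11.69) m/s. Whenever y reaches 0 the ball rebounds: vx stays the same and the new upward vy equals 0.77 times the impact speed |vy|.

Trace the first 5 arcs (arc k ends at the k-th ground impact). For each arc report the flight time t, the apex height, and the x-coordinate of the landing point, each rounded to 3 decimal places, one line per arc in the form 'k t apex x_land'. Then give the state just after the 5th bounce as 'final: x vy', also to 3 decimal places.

1 3.402 23.965 41.539
2 3.404 14.209 83.102
3 2.621 8.424 115.105
4 2.018 4.995 139.748
5 1.554 2.961 158.723
final: 158.723 5.869

Arc 1: start y=17.000, vy=11.690 → t=3.402, apex=23.965, x_land=41.539, impact vy=-21.684
  bounce: vy ← 0.77·21.684 = 16.697
Arc 2: start y=0.000, vy=16.697 → t=3.404, apex=14.209, x_land=83.102, impact vy=-16.697
  bounce: vy ← 0.77·16.697 = 12.856
Arc 3: start y=0.000, vy=12.856 → t=2.621, apex=8.424, x_land=115.105, impact vy=-12.856
  bounce: vy ← 0.77·12.856 = 9.899
Arc 4: start y=0.000, vy=9.899 → t=2.018, apex=4.995, x_land=139.748, impact vy=-9.899
  bounce: vy ← 0.77·9.899 = 7.623
Arc 5: start y=0.000, vy=7.623 → t=1.554, apex=2.961, x_land=158.723, impact vy=-7.623
  bounce: vy ← 0.77·7.623 = 5.869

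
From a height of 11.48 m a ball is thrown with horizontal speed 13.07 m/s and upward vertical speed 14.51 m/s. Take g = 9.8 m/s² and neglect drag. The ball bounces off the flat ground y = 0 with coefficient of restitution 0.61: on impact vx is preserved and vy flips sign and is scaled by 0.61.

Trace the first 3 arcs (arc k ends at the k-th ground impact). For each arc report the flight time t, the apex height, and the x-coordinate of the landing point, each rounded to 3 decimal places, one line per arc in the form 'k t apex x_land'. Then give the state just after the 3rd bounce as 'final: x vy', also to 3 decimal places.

1 3.610 22.222 47.185
2 2.598 8.269 81.142
3 1.585 3.077 101.856
final: 101.856 4.737

Arc 1: start y=11.480, vy=14.510 → t=3.610, apex=22.222, x_land=47.185, impact vy=-20.870
  bounce: vy ← 0.61·20.870 = 12.731
Arc 2: start y=0.000, vy=12.731 → t=2.598, apex=8.269, x_land=81.142, impact vy=-12.731
  bounce: vy ← 0.61·12.731 = 7.766
Arc 3: start y=0.000, vy=7.766 → t=1.585, apex=3.077, x_land=101.856, impact vy=-7.766
  bounce: vy ← 0.61·7.766 = 4.737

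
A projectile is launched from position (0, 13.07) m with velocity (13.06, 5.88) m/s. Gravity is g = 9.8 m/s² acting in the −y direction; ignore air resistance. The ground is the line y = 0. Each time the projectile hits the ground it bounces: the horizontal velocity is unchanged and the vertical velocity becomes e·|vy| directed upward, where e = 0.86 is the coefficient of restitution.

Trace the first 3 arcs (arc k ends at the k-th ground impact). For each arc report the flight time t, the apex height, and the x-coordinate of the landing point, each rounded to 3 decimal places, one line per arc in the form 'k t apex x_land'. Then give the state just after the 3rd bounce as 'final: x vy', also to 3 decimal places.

1 2.340 14.834 30.559
2 2.993 10.971 69.644
3 2.574 8.114 103.256
final: 103.256 10.846

Arc 1: start y=13.070, vy=5.880 → t=2.340, apex=14.834, x_land=30.559, impact vy=-17.051
  bounce: vy ← 0.86·17.051 = 14.664
Arc 2: start y=0.000, vy=14.664 → t=2.993, apex=10.971, x_land=69.644, impact vy=-14.664
  bounce: vy ← 0.86·14.664 = 12.611
Arc 3: start y=0.000, vy=12.611 → t=2.574, apex=8.114, x_land=103.256, impact vy=-12.611
  bounce: vy ← 0.86·12.611 = 10.846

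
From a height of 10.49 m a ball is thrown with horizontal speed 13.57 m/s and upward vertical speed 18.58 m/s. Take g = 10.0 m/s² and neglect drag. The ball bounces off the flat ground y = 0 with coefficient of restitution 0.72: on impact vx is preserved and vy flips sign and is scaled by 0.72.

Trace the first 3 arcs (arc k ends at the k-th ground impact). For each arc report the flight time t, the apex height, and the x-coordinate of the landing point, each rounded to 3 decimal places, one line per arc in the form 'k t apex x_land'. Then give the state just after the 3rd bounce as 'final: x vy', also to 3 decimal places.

1 4.214 27.751 57.182
2 3.392 14.386 103.218
3 2.443 7.458 136.364
final: 136.364 8.793

Arc 1: start y=10.490, vy=18.580 → t=4.214, apex=27.751, x_land=57.182, impact vy=-23.559
  bounce: vy ← 0.72·23.559 = 16.962
Arc 2: start y=0.000, vy=16.962 → t=3.392, apex=14.386, x_land=103.218, impact vy=-16.962
  bounce: vy ← 0.72·16.962 = 12.213
Arc 3: start y=0.000, vy=12.213 → t=2.443, apex=7.458, x_land=136.364, impact vy=-12.213
  bounce: vy ← 0.72·12.213 = 8.793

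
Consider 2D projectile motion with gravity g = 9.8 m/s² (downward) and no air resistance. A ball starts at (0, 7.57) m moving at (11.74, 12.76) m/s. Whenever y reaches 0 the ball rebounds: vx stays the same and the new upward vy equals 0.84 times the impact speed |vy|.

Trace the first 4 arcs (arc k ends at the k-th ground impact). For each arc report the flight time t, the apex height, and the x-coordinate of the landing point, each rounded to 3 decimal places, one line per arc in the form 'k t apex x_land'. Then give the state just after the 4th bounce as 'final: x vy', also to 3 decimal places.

Arc 1: start y=7.570, vy=12.760 → t=3.102, apex=15.877, x_land=36.419, impact vy=-17.641
  bounce: vy ← 0.84·17.641 = 14.818
Arc 2: start y=0.000, vy=14.818 → t=3.024, apex=11.203, x_land=71.922, impact vy=-14.818
  bounce: vy ← 0.84·14.818 = 12.447
Arc 3: start y=0.000, vy=12.447 → t=2.540, apex=7.905, x_land=101.744, impact vy=-12.447
  bounce: vy ← 0.84·12.447 = 10.456
Arc 4: start y=0.000, vy=10.456 → t=2.134, apex=5.578, x_land=126.795, impact vy=-10.456
  bounce: vy ← 0.84·10.456 = 8.783

1 3.102 15.877 36.419
2 3.024 11.203 71.922
3 2.540 7.905 101.744
4 2.134 5.578 126.795
final: 126.795 8.783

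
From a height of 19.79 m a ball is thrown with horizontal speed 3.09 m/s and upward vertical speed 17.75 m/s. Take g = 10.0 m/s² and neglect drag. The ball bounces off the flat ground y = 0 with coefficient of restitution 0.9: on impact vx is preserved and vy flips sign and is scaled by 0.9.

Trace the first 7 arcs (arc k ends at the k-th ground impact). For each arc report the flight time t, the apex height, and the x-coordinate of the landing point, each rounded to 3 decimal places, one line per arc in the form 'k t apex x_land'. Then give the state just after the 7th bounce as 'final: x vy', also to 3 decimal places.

Arc 1: start y=19.790, vy=17.750 → t=4.441, apex=35.543, x_land=13.723, impact vy=-26.662
  bounce: vy ← 0.9·26.662 = 23.996
Arc 2: start y=0.000, vy=23.996 → t=4.799, apex=28.790, x_land=28.553, impact vy=-23.996
  bounce: vy ← 0.9·23.996 = 21.596
Arc 3: start y=0.000, vy=21.596 → t=4.319, apex=23.320, x_land=41.899, impact vy=-21.596
  bounce: vy ← 0.9·21.596 = 19.437
Arc 4: start y=0.000, vy=19.437 → t=3.887, apex=18.889, x_land=53.911, impact vy=-19.437
  bounce: vy ← 0.9·19.437 = 17.493
Arc 5: start y=0.000, vy=17.493 → t=3.499, apex=15.300, x_land=64.722, impact vy=-17.493
  bounce: vy ← 0.9·17.493 = 15.744
Arc 6: start y=0.000, vy=15.744 → t=3.149, apex=12.393, x_land=74.451, impact vy=-15.744
  bounce: vy ← 0.9·15.744 = 14.169
Arc 7: start y=0.000, vy=14.169 → t=2.834, apex=10.038, x_land=83.208, impact vy=-14.169
  bounce: vy ← 0.9·14.169 = 12.752

1 4.441 35.543 13.723
2 4.799 28.790 28.553
3 4.319 23.320 41.899
4 3.887 18.889 53.911
5 3.499 15.300 64.722
6 3.149 12.393 74.451
7 2.834 10.038 83.208
final: 83.208 12.752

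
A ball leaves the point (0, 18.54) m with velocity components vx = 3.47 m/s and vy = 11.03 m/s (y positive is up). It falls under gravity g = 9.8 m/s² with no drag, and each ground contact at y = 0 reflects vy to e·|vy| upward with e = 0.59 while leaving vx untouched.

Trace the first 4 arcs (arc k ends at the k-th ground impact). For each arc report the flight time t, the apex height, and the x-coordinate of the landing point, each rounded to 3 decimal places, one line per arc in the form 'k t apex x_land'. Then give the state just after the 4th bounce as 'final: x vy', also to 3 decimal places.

Arc 1: start y=18.540, vy=11.030 → t=3.373, apex=24.747, x_land=11.704, impact vy=-22.024
  bounce: vy ← 0.59·22.024 = 12.994
Arc 2: start y=0.000, vy=12.994 → t=2.652, apex=8.614, x_land=20.906, impact vy=-12.994
  bounce: vy ← 0.59·12.994 = 7.666
Arc 3: start y=0.000, vy=7.666 → t=1.565, apex=2.999, x_land=26.335, impact vy=-7.666
  bounce: vy ← 0.59·7.666 = 4.523
Arc 4: start y=0.000, vy=4.523 → t=0.923, apex=1.044, x_land=29.538, impact vy=-4.523
  bounce: vy ← 0.59·4.523 = 2.669

1 3.373 24.747 11.704
2 2.652 8.614 20.906
3 1.565 2.999 26.335
4 0.923 1.044 29.538
final: 29.538 2.669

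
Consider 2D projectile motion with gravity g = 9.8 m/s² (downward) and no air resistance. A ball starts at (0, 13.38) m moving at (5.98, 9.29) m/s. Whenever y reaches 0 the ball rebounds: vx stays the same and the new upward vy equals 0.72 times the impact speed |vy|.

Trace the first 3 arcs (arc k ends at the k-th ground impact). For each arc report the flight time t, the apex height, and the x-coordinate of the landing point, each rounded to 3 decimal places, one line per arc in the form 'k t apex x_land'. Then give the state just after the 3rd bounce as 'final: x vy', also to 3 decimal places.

Arc 1: start y=13.380, vy=9.290 → t=2.853, apex=17.783, x_land=17.061, impact vy=-18.670
  bounce: vy ← 0.72·18.670 = 13.442
Arc 2: start y=0.000, vy=13.442 → t=2.743, apex=9.219, x_land=33.466, impact vy=-13.442
  bounce: vy ← 0.72·13.442 = 9.678
Arc 3: start y=0.000, vy=9.678 → t=1.975, apex=4.779, x_land=45.277, impact vy=-9.678
  bounce: vy ← 0.72·9.678 = 6.968

1 2.853 17.783 17.061
2 2.743 9.219 33.466
3 1.975 4.779 45.277
final: 45.277 6.968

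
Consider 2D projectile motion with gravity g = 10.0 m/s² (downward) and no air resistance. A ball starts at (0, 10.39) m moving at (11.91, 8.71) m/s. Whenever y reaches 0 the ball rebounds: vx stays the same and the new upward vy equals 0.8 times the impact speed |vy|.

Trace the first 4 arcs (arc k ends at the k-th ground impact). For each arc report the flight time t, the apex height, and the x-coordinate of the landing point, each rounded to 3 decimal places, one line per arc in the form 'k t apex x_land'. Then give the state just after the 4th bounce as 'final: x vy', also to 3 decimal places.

Arc 1: start y=10.390, vy=8.710 → t=2.555, apex=14.183, x_land=30.433, impact vy=-16.842
  bounce: vy ← 0.8·16.842 = 13.474
Arc 2: start y=0.000, vy=13.474 → t=2.695, apex=9.077, x_land=62.528, impact vy=-13.474
  bounce: vy ← 0.8·13.474 = 10.779
Arc 3: start y=0.000, vy=10.779 → t=2.156, apex=5.809, x_land=88.203, impact vy=-10.779
  bounce: vy ← 0.8·10.779 = 8.623
Arc 4: start y=0.000, vy=8.623 → t=1.725, apex=3.718, x_land=108.744, impact vy=-8.623
  bounce: vy ← 0.8·8.623 = 6.899

1 2.555 14.183 30.433
2 2.695 9.077 62.528
3 2.156 5.809 88.203
4 1.725 3.718 108.744
final: 108.744 6.899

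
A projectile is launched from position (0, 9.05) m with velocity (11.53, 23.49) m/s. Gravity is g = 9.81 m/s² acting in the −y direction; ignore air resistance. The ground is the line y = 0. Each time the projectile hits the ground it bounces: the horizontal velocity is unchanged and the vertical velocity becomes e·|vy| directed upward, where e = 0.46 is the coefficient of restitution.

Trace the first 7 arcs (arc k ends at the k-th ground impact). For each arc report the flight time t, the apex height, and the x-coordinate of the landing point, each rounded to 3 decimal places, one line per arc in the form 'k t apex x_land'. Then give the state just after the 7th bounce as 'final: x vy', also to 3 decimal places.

1 5.147 37.173 59.350
2 2.533 7.866 88.552
3 1.165 1.664 101.985
4 0.536 0.352 108.164
5 0.247 0.075 111.006
6 0.113 0.016 112.314
7 0.052 0.003 112.915
final: 112.915 0.118

Arc 1: start y=9.050, vy=23.490 → t=5.147, apex=37.173, x_land=59.350, impact vy=-27.006
  bounce: vy ← 0.46·27.006 = 12.423
Arc 2: start y=0.000, vy=12.423 → t=2.533, apex=7.866, x_land=88.552, impact vy=-12.423
  bounce: vy ← 0.46·12.423 = 5.715
Arc 3: start y=0.000, vy=5.715 → t=1.165, apex=1.664, x_land=101.985, impact vy=-5.715
  bounce: vy ← 0.46·5.715 = 2.629
Arc 4: start y=0.000, vy=2.629 → t=0.536, apex=0.352, x_land=108.164, impact vy=-2.629
  bounce: vy ← 0.46·2.629 = 1.209
Arc 5: start y=0.000, vy=1.209 → t=0.247, apex=0.075, x_land=111.006, impact vy=-1.209
  bounce: vy ← 0.46·1.209 = 0.556
Arc 6: start y=0.000, vy=0.556 → t=0.113, apex=0.016, x_land=112.314, impact vy=-0.556
  bounce: vy ← 0.46·0.556 = 0.256
Arc 7: start y=0.000, vy=0.256 → t=0.052, apex=0.003, x_land=112.915, impact vy=-0.256
  bounce: vy ← 0.46·0.256 = 0.118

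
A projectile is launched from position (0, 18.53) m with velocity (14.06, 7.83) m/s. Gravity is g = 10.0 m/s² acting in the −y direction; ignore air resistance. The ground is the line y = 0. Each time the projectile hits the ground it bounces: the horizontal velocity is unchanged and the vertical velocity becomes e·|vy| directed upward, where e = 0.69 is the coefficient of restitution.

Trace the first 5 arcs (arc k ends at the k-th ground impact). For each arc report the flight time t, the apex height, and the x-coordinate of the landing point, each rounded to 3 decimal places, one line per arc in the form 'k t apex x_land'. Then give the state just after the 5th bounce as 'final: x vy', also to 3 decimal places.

1 2.861 21.595 40.229
2 2.868 10.282 80.553
3 1.979 4.895 108.376
4 1.365 2.331 127.574
5 0.942 1.110 140.821
final: 140.821 3.250

Arc 1: start y=18.530, vy=7.830 → t=2.861, apex=21.595, x_land=40.229, impact vy=-20.782
  bounce: vy ← 0.69·20.782 = 14.340
Arc 2: start y=0.000, vy=14.340 → t=2.868, apex=10.282, x_land=80.553, impact vy=-14.340
  bounce: vy ← 0.69·14.340 = 9.895
Arc 3: start y=0.000, vy=9.895 → t=1.979, apex=4.895, x_land=108.376, impact vy=-9.895
  bounce: vy ← 0.69·9.895 = 6.827
Arc 4: start y=0.000, vy=6.827 → t=1.365, apex=2.331, x_land=127.574, impact vy=-6.827
  bounce: vy ← 0.69·6.827 = 4.711
Arc 5: start y=0.000, vy=4.711 → t=0.942, apex=1.110, x_land=140.821, impact vy=-4.711
  bounce: vy ← 0.69·4.711 = 3.250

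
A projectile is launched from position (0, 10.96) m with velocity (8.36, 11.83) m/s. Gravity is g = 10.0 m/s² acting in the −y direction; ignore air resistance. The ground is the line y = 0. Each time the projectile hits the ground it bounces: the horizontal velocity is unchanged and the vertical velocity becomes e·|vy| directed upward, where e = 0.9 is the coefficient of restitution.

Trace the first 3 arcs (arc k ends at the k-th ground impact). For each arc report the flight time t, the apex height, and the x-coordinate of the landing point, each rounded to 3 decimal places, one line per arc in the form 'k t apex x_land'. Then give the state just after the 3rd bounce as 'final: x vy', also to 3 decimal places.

1 3.078 17.957 25.733
2 3.411 14.546 54.251
3 3.070 11.782 79.917
final: 79.917 13.815

Arc 1: start y=10.960, vy=11.830 → t=3.078, apex=17.957, x_land=25.733, impact vy=-18.951
  bounce: vy ← 0.9·18.951 = 17.056
Arc 2: start y=0.000, vy=17.056 → t=3.411, apex=14.546, x_land=54.251, impact vy=-17.056
  bounce: vy ← 0.9·17.056 = 15.350
Arc 3: start y=0.000, vy=15.350 → t=3.070, apex=11.782, x_land=79.917, impact vy=-15.350
  bounce: vy ← 0.9·15.350 = 13.815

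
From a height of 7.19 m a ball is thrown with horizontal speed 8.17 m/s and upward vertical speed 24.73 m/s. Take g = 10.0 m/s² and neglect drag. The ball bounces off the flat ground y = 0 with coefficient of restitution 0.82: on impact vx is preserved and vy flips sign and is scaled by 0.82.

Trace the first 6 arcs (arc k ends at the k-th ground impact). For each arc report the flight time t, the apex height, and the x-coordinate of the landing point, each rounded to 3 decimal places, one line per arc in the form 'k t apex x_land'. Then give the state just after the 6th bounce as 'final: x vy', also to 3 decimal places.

Arc 1: start y=7.190, vy=24.730 → t=5.221, apex=37.769, x_land=42.659, impact vy=-27.484
  bounce: vy ← 0.82·27.484 = 22.537
Arc 2: start y=0.000, vy=22.537 → t=4.507, apex=25.396, x_land=79.484, impact vy=-22.537
  bounce: vy ← 0.82·22.537 = 18.480
Arc 3: start y=0.000, vy=18.480 → t=3.696, apex=17.076, x_land=109.681, impact vy=-18.480
  bounce: vy ← 0.82·18.480 = 15.154
Arc 4: start y=0.000, vy=15.154 → t=3.031, apex=11.482, x_land=134.442, impact vy=-15.154
  bounce: vy ← 0.82·15.154 = 12.426
Arc 5: start y=0.000, vy=12.426 → t=2.485, apex=7.720, x_land=154.747, impact vy=-12.426
  bounce: vy ← 0.82·12.426 = 10.189
Arc 6: start y=0.000, vy=10.189 → t=2.038, apex=5.191, x_land=171.396, impact vy=-10.189
  bounce: vy ← 0.82·10.189 = 8.355

1 5.221 37.769 42.659
2 4.507 25.396 79.484
3 3.696 17.076 109.681
4 3.031 11.482 134.442
5 2.485 7.720 154.747
6 2.038 5.191 171.396
final: 171.396 8.355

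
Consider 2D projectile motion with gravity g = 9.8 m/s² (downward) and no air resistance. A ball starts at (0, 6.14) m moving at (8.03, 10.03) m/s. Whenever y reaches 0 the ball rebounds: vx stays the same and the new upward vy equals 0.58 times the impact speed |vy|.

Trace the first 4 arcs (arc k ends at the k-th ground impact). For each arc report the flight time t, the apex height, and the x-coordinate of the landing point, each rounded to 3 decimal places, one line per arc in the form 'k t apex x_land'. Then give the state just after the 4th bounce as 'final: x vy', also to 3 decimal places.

Arc 1: start y=6.140, vy=10.030 → t=2.540, apex=11.273, x_land=20.398, impact vy=-14.864
  bounce: vy ← 0.58·14.864 = 8.621
Arc 2: start y=0.000, vy=8.621 → t=1.759, apex=3.792, x_land=34.526, impact vy=-8.621
  bounce: vy ← 0.58·8.621 = 5.000
Arc 3: start y=0.000, vy=5.000 → t=1.020, apex=1.276, x_land=42.721, impact vy=-5.000
  bounce: vy ← 0.58·5.000 = 2.900
Arc 4: start y=0.000, vy=2.900 → t=0.592, apex=0.429, x_land=47.473, impact vy=-2.900
  bounce: vy ← 0.58·2.900 = 1.682

1 2.540 11.273 20.398
2 1.759 3.792 34.526
3 1.020 1.276 42.721
4 0.592 0.429 47.473
final: 47.473 1.682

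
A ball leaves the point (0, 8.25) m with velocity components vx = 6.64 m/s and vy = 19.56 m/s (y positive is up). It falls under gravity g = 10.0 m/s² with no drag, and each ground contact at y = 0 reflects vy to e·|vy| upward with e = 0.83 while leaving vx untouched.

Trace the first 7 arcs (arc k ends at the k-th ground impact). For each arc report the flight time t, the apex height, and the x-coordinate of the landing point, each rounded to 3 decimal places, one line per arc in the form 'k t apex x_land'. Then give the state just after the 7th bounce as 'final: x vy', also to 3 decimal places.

1 4.296 27.380 28.526
2 3.885 18.862 54.319
3 3.224 12.994 75.727
4 2.676 8.952 93.496
5 2.221 6.167 108.245
6 1.844 4.248 120.486
7 1.530 2.927 130.646
final: 130.646 6.350

Arc 1: start y=8.250, vy=19.560 → t=4.296, apex=27.380, x_land=28.526, impact vy=-23.401
  bounce: vy ← 0.83·23.401 = 19.423
Arc 2: start y=0.000, vy=19.423 → t=3.885, apex=18.862, x_land=54.319, impact vy=-19.423
  bounce: vy ← 0.83·19.423 = 16.121
Arc 3: start y=0.000, vy=16.121 → t=3.224, apex=12.994, x_land=75.727, impact vy=-16.121
  bounce: vy ← 0.83·16.121 = 13.380
Arc 4: start y=0.000, vy=13.380 → t=2.676, apex=8.952, x_land=93.496, impact vy=-13.380
  bounce: vy ← 0.83·13.380 = 11.106
Arc 5: start y=0.000, vy=11.106 → t=2.221, apex=6.167, x_land=108.245, impact vy=-11.106
  bounce: vy ← 0.83·11.106 = 9.218
Arc 6: start y=0.000, vy=9.218 → t=1.844, apex=4.248, x_land=120.486, impact vy=-9.218
  bounce: vy ← 0.83·9.218 = 7.651
Arc 7: start y=0.000, vy=7.651 → t=1.530, apex=2.927, x_land=130.646, impact vy=-7.651
  bounce: vy ← 0.83·7.651 = 6.350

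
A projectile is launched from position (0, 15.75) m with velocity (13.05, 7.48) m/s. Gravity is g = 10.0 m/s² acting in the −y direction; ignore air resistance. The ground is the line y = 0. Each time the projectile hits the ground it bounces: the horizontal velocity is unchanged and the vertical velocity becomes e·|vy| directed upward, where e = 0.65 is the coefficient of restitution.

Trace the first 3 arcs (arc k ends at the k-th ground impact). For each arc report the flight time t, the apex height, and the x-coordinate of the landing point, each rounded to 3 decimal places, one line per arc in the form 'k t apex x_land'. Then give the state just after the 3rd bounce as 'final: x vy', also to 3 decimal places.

1 2.674 18.548 34.896
2 2.504 7.836 67.571
3 1.627 3.311 88.809
final: 88.809 5.289

Arc 1: start y=15.750, vy=7.480 → t=2.674, apex=18.548, x_land=34.896, impact vy=-19.260
  bounce: vy ← 0.65·19.260 = 12.519
Arc 2: start y=0.000, vy=12.519 → t=2.504, apex=7.836, x_land=67.571, impact vy=-12.519
  bounce: vy ← 0.65·12.519 = 8.137
Arc 3: start y=0.000, vy=8.137 → t=1.627, apex=3.311, x_land=88.809, impact vy=-8.137
  bounce: vy ← 0.65·8.137 = 5.289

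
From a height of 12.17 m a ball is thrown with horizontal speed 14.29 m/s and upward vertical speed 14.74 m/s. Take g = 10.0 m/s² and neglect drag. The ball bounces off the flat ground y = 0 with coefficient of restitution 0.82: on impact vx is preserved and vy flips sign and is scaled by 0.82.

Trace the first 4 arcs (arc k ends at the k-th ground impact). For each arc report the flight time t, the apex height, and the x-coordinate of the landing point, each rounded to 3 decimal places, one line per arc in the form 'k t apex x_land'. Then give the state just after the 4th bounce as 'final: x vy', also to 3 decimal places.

1 3.620 23.033 51.734
2 3.520 15.488 102.035
3 2.886 10.414 143.281
4 2.367 7.002 177.103
final: 177.103 9.704

Arc 1: start y=12.170, vy=14.740 → t=3.620, apex=23.033, x_land=51.734, impact vy=-21.463
  bounce: vy ← 0.82·21.463 = 17.600
Arc 2: start y=0.000, vy=17.600 → t=3.520, apex=15.488, x_land=102.035, impact vy=-17.600
  bounce: vy ← 0.82·17.600 = 14.432
Arc 3: start y=0.000, vy=14.432 → t=2.886, apex=10.414, x_land=143.281, impact vy=-14.432
  bounce: vy ← 0.82·14.432 = 11.834
Arc 4: start y=0.000, vy=11.834 → t=2.367, apex=7.002, x_land=177.103, impact vy=-11.834
  bounce: vy ← 0.82·11.834 = 9.704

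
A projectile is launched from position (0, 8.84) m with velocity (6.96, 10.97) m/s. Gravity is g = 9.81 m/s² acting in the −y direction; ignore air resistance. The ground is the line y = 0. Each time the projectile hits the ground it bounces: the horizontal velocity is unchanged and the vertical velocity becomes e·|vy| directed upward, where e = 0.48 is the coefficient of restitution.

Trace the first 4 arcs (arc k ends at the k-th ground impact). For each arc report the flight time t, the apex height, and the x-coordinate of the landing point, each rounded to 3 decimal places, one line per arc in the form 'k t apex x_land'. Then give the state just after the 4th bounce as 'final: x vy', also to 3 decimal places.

Arc 1: start y=8.840, vy=10.970 → t=2.865, apex=14.974, x_land=19.944, impact vy=-17.140
  bounce: vy ← 0.48·17.140 = 8.227
Arc 2: start y=0.000, vy=8.227 → t=1.677, apex=3.450, x_land=31.618, impact vy=-8.227
  bounce: vy ← 0.48·8.227 = 3.949
Arc 3: start y=0.000, vy=3.949 → t=0.805, apex=0.795, x_land=37.221, impact vy=-3.949
  bounce: vy ← 0.48·3.949 = 1.896
Arc 4: start y=0.000, vy=1.896 → t=0.386, apex=0.183, x_land=39.911, impact vy=-1.896
  bounce: vy ← 0.48·1.896 = 0.910

1 2.865 14.974 19.944
2 1.677 3.450 31.618
3 0.805 0.795 37.221
4 0.386 0.183 39.911
final: 39.911 0.910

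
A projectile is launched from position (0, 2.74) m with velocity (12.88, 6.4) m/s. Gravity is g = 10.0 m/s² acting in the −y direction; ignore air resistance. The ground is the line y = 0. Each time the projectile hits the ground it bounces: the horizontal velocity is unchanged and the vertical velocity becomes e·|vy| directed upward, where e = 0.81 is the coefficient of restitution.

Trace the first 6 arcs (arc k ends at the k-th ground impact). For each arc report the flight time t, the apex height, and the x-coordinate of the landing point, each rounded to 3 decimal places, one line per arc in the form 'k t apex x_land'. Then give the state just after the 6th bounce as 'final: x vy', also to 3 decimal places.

1 1.619 4.788 20.847
2 1.585 3.141 41.266
3 1.284 2.061 57.805
4 1.040 1.352 71.201
5 0.842 0.887 82.052
6 0.682 0.582 90.842
final: 90.842 2.764

Arc 1: start y=2.740, vy=6.400 → t=1.619, apex=4.788, x_land=20.847, impact vy=-9.786
  bounce: vy ← 0.81·9.786 = 7.926
Arc 2: start y=0.000, vy=7.926 → t=1.585, apex=3.141, x_land=41.266, impact vy=-7.926
  bounce: vy ← 0.81·7.926 = 6.420
Arc 3: start y=0.000, vy=6.420 → t=1.284, apex=2.061, x_land=57.805, impact vy=-6.420
  bounce: vy ← 0.81·6.420 = 5.201
Arc 4: start y=0.000, vy=5.201 → t=1.040, apex=1.352, x_land=71.201, impact vy=-5.201
  bounce: vy ← 0.81·5.201 = 4.212
Arc 5: start y=0.000, vy=4.212 → t=0.842, apex=0.887, x_land=82.052, impact vy=-4.212
  bounce: vy ← 0.81·4.212 = 3.412
Arc 6: start y=0.000, vy=3.412 → t=0.682, apex=0.582, x_land=90.842, impact vy=-3.412
  bounce: vy ← 0.81·3.412 = 2.764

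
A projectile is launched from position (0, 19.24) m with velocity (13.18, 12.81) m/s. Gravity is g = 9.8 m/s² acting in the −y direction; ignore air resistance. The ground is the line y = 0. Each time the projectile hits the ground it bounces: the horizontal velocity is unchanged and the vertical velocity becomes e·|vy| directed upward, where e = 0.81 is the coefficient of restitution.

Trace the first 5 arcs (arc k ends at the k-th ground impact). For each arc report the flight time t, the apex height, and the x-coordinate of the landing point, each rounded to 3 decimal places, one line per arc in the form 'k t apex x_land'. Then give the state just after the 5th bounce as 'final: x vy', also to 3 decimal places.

Arc 1: start y=19.240, vy=12.810 → t=3.681, apex=27.612, x_land=48.515, impact vy=-23.264
  bounce: vy ← 0.81·23.264 = 18.844
Arc 2: start y=0.000, vy=18.844 → t=3.846, apex=18.116, x_land=99.201, impact vy=-18.844
  bounce: vy ← 0.81·18.844 = 15.263
Arc 3: start y=0.000, vy=15.263 → t=3.115, apex=11.886, x_land=140.256, impact vy=-15.263
  bounce: vy ← 0.81·15.263 = 12.363
Arc 4: start y=0.000, vy=12.363 → t=2.523, apex=7.799, x_land=173.511, impact vy=-12.363
  bounce: vy ← 0.81·12.363 = 10.014
Arc 5: start y=0.000, vy=10.014 → t=2.044, apex=5.117, x_land=200.447, impact vy=-10.014
  bounce: vy ← 0.81·10.014 = 8.112

1 3.681 27.612 48.515
2 3.846 18.116 99.201
3 3.115 11.886 140.256
4 2.523 7.799 173.511
5 2.044 5.117 200.447
final: 200.447 8.112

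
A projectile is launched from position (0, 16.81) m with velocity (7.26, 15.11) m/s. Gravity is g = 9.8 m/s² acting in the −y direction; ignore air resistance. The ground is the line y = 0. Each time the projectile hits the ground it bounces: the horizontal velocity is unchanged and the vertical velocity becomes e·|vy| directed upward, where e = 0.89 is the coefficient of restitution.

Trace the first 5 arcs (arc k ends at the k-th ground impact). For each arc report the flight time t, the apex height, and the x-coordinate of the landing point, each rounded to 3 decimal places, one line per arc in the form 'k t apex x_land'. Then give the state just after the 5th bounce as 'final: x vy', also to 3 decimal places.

1 3.952 28.459 28.690
2 4.290 22.542 59.833
3 3.818 17.856 87.551
4 3.398 14.143 112.220
5 3.024 11.203 134.175
final: 134.175 13.188

Arc 1: start y=16.810, vy=15.110 → t=3.952, apex=28.459, x_land=28.690, impact vy=-23.618
  bounce: vy ← 0.89·23.618 = 21.020
Arc 2: start y=0.000, vy=21.020 → t=4.290, apex=22.542, x_land=59.833, impact vy=-21.020
  bounce: vy ← 0.89·21.020 = 18.707
Arc 3: start y=0.000, vy=18.707 → t=3.818, apex=17.856, x_land=87.551, impact vy=-18.707
  bounce: vy ← 0.89·18.707 = 16.650
Arc 4: start y=0.000, vy=16.650 → t=3.398, apex=14.143, x_land=112.220, impact vy=-16.650
  bounce: vy ← 0.89·16.650 = 14.818
Arc 5: start y=0.000, vy=14.818 → t=3.024, apex=11.203, x_land=134.175, impact vy=-14.818
  bounce: vy ← 0.89·14.818 = 13.188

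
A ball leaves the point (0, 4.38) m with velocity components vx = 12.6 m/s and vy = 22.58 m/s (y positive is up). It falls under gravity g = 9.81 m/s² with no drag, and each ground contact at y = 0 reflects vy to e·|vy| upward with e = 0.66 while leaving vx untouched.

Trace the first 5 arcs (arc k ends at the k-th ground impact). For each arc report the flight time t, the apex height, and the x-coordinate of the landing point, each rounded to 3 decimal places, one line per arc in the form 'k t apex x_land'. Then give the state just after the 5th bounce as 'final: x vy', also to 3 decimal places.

1 4.790 30.367 60.353
2 3.284 13.228 101.736
3 2.168 5.762 129.049
4 1.431 2.510 147.075
5 0.944 1.093 158.973
final: 158.973 3.057

Arc 1: start y=4.380, vy=22.580 → t=4.790, apex=30.367, x_land=60.353, impact vy=-24.409
  bounce: vy ← 0.66·24.409 = 16.110
Arc 2: start y=0.000, vy=16.110 → t=3.284, apex=13.228, x_land=101.736, impact vy=-16.110
  bounce: vy ← 0.66·16.110 = 10.632
Arc 3: start y=0.000, vy=10.632 → t=2.168, apex=5.762, x_land=129.049, impact vy=-10.632
  bounce: vy ← 0.66·10.632 = 7.017
Arc 4: start y=0.000, vy=7.017 → t=1.431, apex=2.510, x_land=147.075, impact vy=-7.017
  bounce: vy ← 0.66·7.017 = 4.632
Arc 5: start y=0.000, vy=4.632 → t=0.944, apex=1.093, x_land=158.973, impact vy=-4.632
  bounce: vy ← 0.66·4.632 = 3.057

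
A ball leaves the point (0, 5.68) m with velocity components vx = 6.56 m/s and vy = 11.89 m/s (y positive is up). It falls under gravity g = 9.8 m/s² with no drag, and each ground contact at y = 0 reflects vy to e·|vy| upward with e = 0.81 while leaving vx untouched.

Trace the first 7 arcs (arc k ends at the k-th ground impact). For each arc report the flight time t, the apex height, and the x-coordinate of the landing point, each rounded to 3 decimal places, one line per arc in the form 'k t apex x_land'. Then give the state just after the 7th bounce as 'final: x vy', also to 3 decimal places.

Arc 1: start y=5.680, vy=11.890 → t=2.835, apex=12.893, x_land=18.600, impact vy=-15.897
  bounce: vy ← 0.81·15.897 = 12.876
Arc 2: start y=0.000, vy=12.876 → t=2.628, apex=8.459, x_land=35.838, impact vy=-12.876
  bounce: vy ← 0.81·12.876 = 10.430
Arc 3: start y=0.000, vy=10.430 → t=2.129, apex=5.550, x_land=49.801, impact vy=-10.430
  bounce: vy ← 0.81·10.430 = 8.448
Arc 4: start y=0.000, vy=8.448 → t=1.724, apex=3.641, x_land=61.111, impact vy=-8.448
  bounce: vy ← 0.81·8.448 = 6.843
Arc 5: start y=0.000, vy=6.843 → t=1.397, apex=2.389, x_land=70.273, impact vy=-6.843
  bounce: vy ← 0.81·6.843 = 5.543
Arc 6: start y=0.000, vy=5.543 → t=1.131, apex=1.567, x_land=77.693, impact vy=-5.543
  bounce: vy ← 0.81·5.543 = 4.490
Arc 7: start y=0.000, vy=4.490 → t=0.916, apex=1.028, x_land=83.704, impact vy=-4.490
  bounce: vy ← 0.81·4.490 = 3.637

1 2.835 12.893 18.600
2 2.628 8.459 35.838
3 2.129 5.550 49.801
4 1.724 3.641 61.111
5 1.397 2.389 70.273
6 1.131 1.567 77.693
7 0.916 1.028 83.704
final: 83.704 3.637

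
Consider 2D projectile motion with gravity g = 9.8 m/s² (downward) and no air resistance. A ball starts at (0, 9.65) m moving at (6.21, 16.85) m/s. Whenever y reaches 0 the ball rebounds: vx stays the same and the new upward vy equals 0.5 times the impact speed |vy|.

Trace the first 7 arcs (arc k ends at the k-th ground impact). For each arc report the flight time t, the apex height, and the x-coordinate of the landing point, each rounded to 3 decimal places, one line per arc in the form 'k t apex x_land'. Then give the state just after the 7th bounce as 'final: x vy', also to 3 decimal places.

Arc 1: start y=9.650, vy=16.850 → t=3.939, apex=24.136, x_land=24.460, impact vy=-21.750
  bounce: vy ← 0.5·21.750 = 10.875
Arc 2: start y=0.000, vy=10.875 → t=2.219, apex=6.034, x_land=38.242, impact vy=-10.875
  bounce: vy ← 0.5·10.875 = 5.438
Arc 3: start y=0.000, vy=5.438 → t=1.110, apex=1.508, x_land=45.133, impact vy=-5.438
  bounce: vy ← 0.5·5.438 = 2.719
Arc 4: start y=0.000, vy=2.719 → t=0.555, apex=0.377, x_land=48.579, impact vy=-2.719
  bounce: vy ← 0.5·2.719 = 1.359
Arc 5: start y=0.000, vy=1.359 → t=0.277, apex=0.094, x_land=50.302, impact vy=-1.359
  bounce: vy ← 0.5·1.359 = 0.680
Arc 6: start y=0.000, vy=0.680 → t=0.139, apex=0.024, x_land=51.163, impact vy=-0.680
  bounce: vy ← 0.5·0.680 = 0.340
Arc 7: start y=0.000, vy=0.340 → t=0.069, apex=0.006, x_land=51.594, impact vy=-0.340
  bounce: vy ← 0.5·0.340 = 0.170

1 3.939 24.136 24.460
2 2.219 6.034 38.242
3 1.110 1.508 45.133
4 0.555 0.377 48.579
5 0.277 0.094 50.302
6 0.139 0.024 51.163
7 0.069 0.006 51.594
final: 51.594 0.170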